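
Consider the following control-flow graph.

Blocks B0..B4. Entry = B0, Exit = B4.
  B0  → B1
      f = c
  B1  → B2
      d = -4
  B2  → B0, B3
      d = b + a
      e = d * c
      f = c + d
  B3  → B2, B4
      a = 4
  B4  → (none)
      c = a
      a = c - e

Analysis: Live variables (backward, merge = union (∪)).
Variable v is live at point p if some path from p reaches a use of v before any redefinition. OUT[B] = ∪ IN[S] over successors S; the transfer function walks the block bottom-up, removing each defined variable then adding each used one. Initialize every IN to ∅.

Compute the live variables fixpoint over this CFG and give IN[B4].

Answer: {a, e}

Working:
Converged values:
  B0:  IN={a, b, c}  OUT={a, b, c}
  B1:  IN={a, b, c}  OUT={a, b, c}
  B2:  IN={a, b, c}  OUT={a, b, c, e}
  B3:  IN={b, c, e}  OUT={a, b, c, e}
  B4:  IN={a, e}  OUT={}

B4 is the boundary node: OUT[B4] = {}
Applying B4's transfer function to that OUT value gives IN[B4] (row B4 above).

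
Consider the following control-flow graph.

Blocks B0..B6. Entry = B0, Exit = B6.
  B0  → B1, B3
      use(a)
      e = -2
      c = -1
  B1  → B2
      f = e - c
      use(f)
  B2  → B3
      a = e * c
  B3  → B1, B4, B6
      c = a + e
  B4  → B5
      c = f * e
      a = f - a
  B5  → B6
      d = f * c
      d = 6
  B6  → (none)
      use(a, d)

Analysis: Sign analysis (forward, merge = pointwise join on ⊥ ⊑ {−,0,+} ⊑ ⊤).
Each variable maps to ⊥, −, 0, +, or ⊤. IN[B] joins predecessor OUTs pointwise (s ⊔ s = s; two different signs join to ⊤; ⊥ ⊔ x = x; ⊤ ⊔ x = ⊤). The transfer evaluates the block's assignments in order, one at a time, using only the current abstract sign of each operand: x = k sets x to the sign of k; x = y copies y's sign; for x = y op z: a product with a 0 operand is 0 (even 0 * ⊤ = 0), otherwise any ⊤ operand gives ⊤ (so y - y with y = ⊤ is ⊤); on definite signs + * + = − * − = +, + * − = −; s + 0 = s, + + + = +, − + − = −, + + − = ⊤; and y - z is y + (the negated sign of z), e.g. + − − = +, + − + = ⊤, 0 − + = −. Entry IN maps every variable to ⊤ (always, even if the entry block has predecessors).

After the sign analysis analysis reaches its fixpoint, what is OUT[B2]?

Fixpoint table:
  B0:  IN=(all ⊤)  OUT={c:-, e:-; rest ⊤}
  B1:  IN={e:-; rest ⊤}  OUT={e:-; rest ⊤}
  B2:  IN={e:-; rest ⊤}  OUT={e:-; rest ⊤}
  B3:  IN={e:-; rest ⊤}  OUT={e:-; rest ⊤}
  B4:  IN={e:-; rest ⊤}  OUT={e:-; rest ⊤}
  B5:  IN={e:-; rest ⊤}  OUT={d:+, e:-; rest ⊤}
  B6:  IN={e:-; rest ⊤}  OUT={e:-; rest ⊤}

Merge at B2: IN[B2] = OUT[B1] = {a: ⊤, b: ⊤, c: ⊤, d: ⊤, e: -, f: ⊤}
Applying B2's transfer function to that IN value gives OUT[B2] (row B2 above).

Answer: {a: ⊤, b: ⊤, c: ⊤, d: ⊤, e: -, f: ⊤}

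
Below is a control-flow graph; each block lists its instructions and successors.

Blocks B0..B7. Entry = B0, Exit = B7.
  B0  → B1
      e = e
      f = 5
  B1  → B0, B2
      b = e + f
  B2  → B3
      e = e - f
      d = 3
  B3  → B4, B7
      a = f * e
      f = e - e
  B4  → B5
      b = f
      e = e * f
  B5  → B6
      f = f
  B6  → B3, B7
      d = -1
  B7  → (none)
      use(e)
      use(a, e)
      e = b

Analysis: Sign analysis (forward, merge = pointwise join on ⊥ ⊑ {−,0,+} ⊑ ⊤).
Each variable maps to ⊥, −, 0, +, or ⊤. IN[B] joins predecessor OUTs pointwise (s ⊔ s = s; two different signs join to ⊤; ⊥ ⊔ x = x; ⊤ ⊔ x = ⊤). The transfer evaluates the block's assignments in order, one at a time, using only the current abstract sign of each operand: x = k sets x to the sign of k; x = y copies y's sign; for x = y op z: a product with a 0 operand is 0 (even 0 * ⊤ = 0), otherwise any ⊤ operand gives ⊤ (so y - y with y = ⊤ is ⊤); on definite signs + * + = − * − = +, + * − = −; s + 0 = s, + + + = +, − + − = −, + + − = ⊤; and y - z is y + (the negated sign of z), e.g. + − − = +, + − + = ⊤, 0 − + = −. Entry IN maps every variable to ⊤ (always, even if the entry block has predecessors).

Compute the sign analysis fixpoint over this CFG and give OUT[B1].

Per-block solution:
  B0: | IN=(all ⊤) | OUT={f:+; rest ⊤}
  B1: | IN={f:+; rest ⊤} | OUT={f:+; rest ⊤}
  B2: | IN={f:+; rest ⊤} | OUT={d:+, f:+; rest ⊤}
  B3: | IN=(all ⊤) | OUT=(all ⊤)
  B4: | IN=(all ⊤) | OUT=(all ⊤)
  B5: | IN=(all ⊤) | OUT=(all ⊤)
  B6: | IN=(all ⊤) | OUT={d:-; rest ⊤}
  B7: | IN=(all ⊤) | OUT=(all ⊤)

Merge at B1: IN[B1] = OUT[B0] = {a: ⊤, b: ⊤, c: ⊤, d: ⊤, e: ⊤, f: +}
Applying B1's transfer function to that IN value gives OUT[B1] (row B1 above).

Answer: {a: ⊤, b: ⊤, c: ⊤, d: ⊤, e: ⊤, f: +}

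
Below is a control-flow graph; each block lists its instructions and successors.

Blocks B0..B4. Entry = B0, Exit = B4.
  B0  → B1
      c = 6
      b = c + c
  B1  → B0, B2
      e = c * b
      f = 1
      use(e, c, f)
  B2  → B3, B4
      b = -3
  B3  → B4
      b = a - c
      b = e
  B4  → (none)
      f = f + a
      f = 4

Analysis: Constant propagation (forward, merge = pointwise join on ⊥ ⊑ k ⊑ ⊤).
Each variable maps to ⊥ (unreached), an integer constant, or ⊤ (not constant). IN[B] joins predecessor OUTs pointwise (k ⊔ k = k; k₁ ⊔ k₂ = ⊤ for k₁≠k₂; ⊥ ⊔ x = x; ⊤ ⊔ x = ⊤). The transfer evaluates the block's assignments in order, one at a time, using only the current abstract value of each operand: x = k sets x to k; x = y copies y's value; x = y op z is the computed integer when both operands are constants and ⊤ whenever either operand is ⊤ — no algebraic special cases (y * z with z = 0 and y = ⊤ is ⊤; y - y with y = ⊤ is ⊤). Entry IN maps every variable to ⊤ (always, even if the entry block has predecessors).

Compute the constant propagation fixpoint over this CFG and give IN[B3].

Converged values:
  B0: | IN=(all ⊤) | OUT={b:12, c:6; rest ⊤}
  B1: | IN={b:12, c:6; rest ⊤} | OUT={b:12, c:6, e:72, f:1; rest ⊤}
  B2: | IN={b:12, c:6, e:72, f:1; rest ⊤} | OUT={b:-3, c:6, e:72, f:1; rest ⊤}
  B3: | IN={b:-3, c:6, e:72, f:1; rest ⊤} | OUT={b:72, c:6, e:72, f:1; rest ⊤}
  B4: | IN={c:6, e:72, f:1; rest ⊤} | OUT={c:6, e:72, f:4; rest ⊤}

Merge at B3: IN[B3] = OUT[B2] = {a: ⊤, b: -3, c: 6, d: ⊤, e: 72, f: 1}

Answer: {a: ⊤, b: -3, c: 6, d: ⊤, e: 72, f: 1}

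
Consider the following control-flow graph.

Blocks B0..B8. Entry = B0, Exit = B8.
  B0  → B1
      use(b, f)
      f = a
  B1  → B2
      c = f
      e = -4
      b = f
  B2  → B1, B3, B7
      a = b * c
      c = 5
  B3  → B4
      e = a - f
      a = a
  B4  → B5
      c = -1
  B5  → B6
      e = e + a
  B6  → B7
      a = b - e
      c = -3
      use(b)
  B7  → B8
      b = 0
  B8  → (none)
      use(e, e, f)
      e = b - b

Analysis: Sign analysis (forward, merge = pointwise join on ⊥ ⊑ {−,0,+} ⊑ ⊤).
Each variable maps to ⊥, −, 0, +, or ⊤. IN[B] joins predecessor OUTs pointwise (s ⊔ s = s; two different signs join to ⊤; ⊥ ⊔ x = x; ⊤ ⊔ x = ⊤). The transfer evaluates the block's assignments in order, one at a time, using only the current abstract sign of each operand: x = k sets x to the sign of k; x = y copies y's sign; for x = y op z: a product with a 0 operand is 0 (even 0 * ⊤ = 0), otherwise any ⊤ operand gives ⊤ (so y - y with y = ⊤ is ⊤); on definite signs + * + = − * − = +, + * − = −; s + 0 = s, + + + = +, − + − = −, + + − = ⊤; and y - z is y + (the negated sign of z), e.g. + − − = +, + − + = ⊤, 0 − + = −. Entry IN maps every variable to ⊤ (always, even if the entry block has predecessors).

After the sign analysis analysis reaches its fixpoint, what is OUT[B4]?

Per-block solution:
  B0: | IN=(all ⊤) | OUT=(all ⊤)
  B1: | IN=(all ⊤) | OUT={e:-; rest ⊤}
  B2: | IN={e:-; rest ⊤} | OUT={c:+, e:-; rest ⊤}
  B3: | IN={c:+, e:-; rest ⊤} | OUT={c:+; rest ⊤}
  B4: | IN={c:+; rest ⊤} | OUT={c:-; rest ⊤}
  B5: | IN={c:-; rest ⊤} | OUT={c:-; rest ⊤}
  B6: | IN={c:-; rest ⊤} | OUT={c:-; rest ⊤}
  B7: | IN=(all ⊤) | OUT={b:0; rest ⊤}
  B8: | IN={b:0; rest ⊤} | OUT={b:0, e:0; rest ⊤}

Merge at B4: IN[B4] = OUT[B3] = {a: ⊤, b: ⊤, c: +, d: ⊤, e: ⊤, f: ⊤}
Applying B4's transfer function to that IN value gives OUT[B4] (row B4 above).

Answer: {a: ⊤, b: ⊤, c: -, d: ⊤, e: ⊤, f: ⊤}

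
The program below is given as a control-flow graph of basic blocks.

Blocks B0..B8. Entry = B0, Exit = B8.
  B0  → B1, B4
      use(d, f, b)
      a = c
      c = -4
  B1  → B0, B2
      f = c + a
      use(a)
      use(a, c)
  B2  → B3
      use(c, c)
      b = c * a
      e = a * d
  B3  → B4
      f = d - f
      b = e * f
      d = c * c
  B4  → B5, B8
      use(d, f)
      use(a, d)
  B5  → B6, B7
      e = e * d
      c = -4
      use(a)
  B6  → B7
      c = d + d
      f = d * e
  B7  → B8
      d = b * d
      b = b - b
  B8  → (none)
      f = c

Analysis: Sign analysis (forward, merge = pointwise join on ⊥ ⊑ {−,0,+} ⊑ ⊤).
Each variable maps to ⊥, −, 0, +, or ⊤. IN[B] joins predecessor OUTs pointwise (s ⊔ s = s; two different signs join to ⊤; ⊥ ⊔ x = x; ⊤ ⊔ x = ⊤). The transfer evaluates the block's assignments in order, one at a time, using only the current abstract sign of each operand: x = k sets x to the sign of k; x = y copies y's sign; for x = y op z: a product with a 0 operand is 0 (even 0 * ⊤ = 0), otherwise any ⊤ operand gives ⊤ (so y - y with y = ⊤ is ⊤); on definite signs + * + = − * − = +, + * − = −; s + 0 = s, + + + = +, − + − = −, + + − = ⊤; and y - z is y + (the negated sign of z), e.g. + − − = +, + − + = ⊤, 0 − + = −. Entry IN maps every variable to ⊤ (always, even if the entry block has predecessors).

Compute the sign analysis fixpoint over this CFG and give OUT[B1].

Answer: {a: ⊤, b: ⊤, c: -, d: ⊤, e: ⊤, f: ⊤}

Trace:
Per-block solution:
  B0: | IN=(all ⊤) | OUT={c:-; rest ⊤}
  B1: | IN={c:-; rest ⊤} | OUT={c:-; rest ⊤}
  B2: | IN={c:-; rest ⊤} | OUT={c:-; rest ⊤}
  B3: | IN={c:-; rest ⊤} | OUT={c:-, d:+; rest ⊤}
  B4: | IN={c:-; rest ⊤} | OUT={c:-; rest ⊤}
  B5: | IN={c:-; rest ⊤} | OUT={c:-; rest ⊤}
  B6: | IN={c:-; rest ⊤} | OUT=(all ⊤)
  B7: | IN=(all ⊤) | OUT=(all ⊤)
  B8: | IN=(all ⊤) | OUT=(all ⊤)

Merge at B1: IN[B1] = OUT[B0] = {a: ⊤, b: ⊤, c: -, d: ⊤, e: ⊤, f: ⊤}
Applying B1's transfer function to that IN value gives OUT[B1] (row B1 above).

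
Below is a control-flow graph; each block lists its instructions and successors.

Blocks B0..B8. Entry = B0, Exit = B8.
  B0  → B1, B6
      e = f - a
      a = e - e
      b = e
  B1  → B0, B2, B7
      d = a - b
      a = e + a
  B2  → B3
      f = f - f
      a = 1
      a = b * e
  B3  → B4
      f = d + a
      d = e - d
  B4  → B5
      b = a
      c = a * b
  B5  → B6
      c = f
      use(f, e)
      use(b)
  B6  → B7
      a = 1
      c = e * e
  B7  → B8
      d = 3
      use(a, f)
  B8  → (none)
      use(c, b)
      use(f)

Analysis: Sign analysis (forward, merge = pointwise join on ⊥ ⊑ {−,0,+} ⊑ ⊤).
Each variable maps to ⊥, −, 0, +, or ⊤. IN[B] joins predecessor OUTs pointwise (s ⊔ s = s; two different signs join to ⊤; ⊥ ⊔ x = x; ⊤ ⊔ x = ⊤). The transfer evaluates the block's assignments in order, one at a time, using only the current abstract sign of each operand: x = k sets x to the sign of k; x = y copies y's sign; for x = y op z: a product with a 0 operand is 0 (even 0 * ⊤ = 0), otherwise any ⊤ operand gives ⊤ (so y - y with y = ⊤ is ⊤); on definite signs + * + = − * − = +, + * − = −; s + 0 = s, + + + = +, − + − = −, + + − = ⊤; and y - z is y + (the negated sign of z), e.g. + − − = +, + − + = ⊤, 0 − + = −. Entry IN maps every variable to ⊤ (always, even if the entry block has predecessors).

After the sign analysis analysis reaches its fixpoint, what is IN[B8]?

Per-block solution:
  B0: | IN=(all ⊤) | OUT=(all ⊤)
  B1: | IN=(all ⊤) | OUT=(all ⊤)
  B2: | IN=(all ⊤) | OUT=(all ⊤)
  B3: | IN=(all ⊤) | OUT=(all ⊤)
  B4: | IN=(all ⊤) | OUT=(all ⊤)
  B5: | IN=(all ⊤) | OUT=(all ⊤)
  B6: | IN=(all ⊤) | OUT={a:+; rest ⊤}
  B7: | IN=(all ⊤) | OUT={d:+; rest ⊤}
  B8: | IN={d:+; rest ⊤} | OUT={d:+; rest ⊤}

Merge at B8: IN[B8] = OUT[B7] = {a: ⊤, b: ⊤, c: ⊤, d: +, e: ⊤, f: ⊤}

Answer: {a: ⊤, b: ⊤, c: ⊤, d: +, e: ⊤, f: ⊤}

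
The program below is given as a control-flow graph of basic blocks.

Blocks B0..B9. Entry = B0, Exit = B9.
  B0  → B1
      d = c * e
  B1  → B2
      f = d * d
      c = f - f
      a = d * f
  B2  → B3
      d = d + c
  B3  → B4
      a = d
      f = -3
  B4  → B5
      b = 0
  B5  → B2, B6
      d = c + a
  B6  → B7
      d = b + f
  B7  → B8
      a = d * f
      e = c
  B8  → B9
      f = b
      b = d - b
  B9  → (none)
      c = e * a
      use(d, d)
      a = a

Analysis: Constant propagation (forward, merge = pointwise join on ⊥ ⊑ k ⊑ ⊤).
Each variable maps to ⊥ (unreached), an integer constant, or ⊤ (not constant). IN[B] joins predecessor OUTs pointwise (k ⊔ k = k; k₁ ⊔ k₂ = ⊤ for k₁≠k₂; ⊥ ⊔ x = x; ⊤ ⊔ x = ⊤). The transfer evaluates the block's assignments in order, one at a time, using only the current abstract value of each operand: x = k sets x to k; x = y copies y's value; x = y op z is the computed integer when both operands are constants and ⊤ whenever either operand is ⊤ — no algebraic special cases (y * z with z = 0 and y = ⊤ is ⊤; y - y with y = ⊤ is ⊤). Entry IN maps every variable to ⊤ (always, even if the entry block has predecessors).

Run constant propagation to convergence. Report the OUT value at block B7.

Per-block solution:
  B0:  IN=(all ⊤)  OUT=(all ⊤)
  B1:  IN=(all ⊤)  OUT=(all ⊤)
  B2:  IN=(all ⊤)  OUT=(all ⊤)
  B3:  IN=(all ⊤)  OUT={f:-3; rest ⊤}
  B4:  IN={f:-3; rest ⊤}  OUT={b:0, f:-3; rest ⊤}
  B5:  IN={b:0, f:-3; rest ⊤}  OUT={b:0, f:-3; rest ⊤}
  B6:  IN={b:0, f:-3; rest ⊤}  OUT={b:0, d:-3, f:-3; rest ⊤}
  B7:  IN={b:0, d:-3, f:-3; rest ⊤}  OUT={a:9, b:0, d:-3, f:-3; rest ⊤}
  B8:  IN={a:9, b:0, d:-3, f:-3; rest ⊤}  OUT={a:9, b:-3, d:-3, f:0; rest ⊤}
  B9:  IN={a:9, b:-3, d:-3, f:0; rest ⊤}  OUT={a:9, b:-3, d:-3, f:0; rest ⊤}

Merge at B7: IN[B7] = OUT[B6] = {a: ⊤, b: 0, c: ⊤, d: -3, e: ⊤, f: -3}
Applying B7's transfer function to that IN value gives OUT[B7] (row B7 above).

Answer: {a: 9, b: 0, c: ⊤, d: -3, e: ⊤, f: -3}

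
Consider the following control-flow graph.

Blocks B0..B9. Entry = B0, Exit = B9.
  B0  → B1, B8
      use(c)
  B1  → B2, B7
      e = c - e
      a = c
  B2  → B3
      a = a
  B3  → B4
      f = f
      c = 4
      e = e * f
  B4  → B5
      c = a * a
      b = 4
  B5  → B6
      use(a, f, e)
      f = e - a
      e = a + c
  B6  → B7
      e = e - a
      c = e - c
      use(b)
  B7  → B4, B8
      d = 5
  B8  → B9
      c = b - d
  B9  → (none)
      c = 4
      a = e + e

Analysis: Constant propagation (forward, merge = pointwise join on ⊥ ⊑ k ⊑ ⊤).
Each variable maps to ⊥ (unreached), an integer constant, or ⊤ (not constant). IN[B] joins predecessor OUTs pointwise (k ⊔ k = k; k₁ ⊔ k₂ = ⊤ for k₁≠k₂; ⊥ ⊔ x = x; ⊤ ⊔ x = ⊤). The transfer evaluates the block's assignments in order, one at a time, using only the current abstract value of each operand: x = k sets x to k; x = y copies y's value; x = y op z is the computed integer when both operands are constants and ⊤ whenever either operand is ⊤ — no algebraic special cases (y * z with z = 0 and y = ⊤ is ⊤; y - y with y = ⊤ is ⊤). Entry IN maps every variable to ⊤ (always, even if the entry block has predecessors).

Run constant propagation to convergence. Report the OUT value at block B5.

Fixpoint table:
  B0: | IN=(all ⊤) | OUT=(all ⊤)
  B1: | IN=(all ⊤) | OUT=(all ⊤)
  B2: | IN=(all ⊤) | OUT=(all ⊤)
  B3: | IN=(all ⊤) | OUT={c:4; rest ⊤}
  B4: | IN=(all ⊤) | OUT={b:4; rest ⊤}
  B5: | IN={b:4; rest ⊤} | OUT={b:4; rest ⊤}
  B6: | IN={b:4; rest ⊤} | OUT={b:4; rest ⊤}
  B7: | IN=(all ⊤) | OUT={d:5; rest ⊤}
  B8: | IN=(all ⊤) | OUT=(all ⊤)
  B9: | IN=(all ⊤) | OUT={c:4; rest ⊤}

Merge at B5: IN[B5] = OUT[B4] = {a: ⊤, b: 4, c: ⊤, d: ⊤, e: ⊤, f: ⊤}
Applying B5's transfer function to that IN value gives OUT[B5] (row B5 above).

Answer: {a: ⊤, b: 4, c: ⊤, d: ⊤, e: ⊤, f: ⊤}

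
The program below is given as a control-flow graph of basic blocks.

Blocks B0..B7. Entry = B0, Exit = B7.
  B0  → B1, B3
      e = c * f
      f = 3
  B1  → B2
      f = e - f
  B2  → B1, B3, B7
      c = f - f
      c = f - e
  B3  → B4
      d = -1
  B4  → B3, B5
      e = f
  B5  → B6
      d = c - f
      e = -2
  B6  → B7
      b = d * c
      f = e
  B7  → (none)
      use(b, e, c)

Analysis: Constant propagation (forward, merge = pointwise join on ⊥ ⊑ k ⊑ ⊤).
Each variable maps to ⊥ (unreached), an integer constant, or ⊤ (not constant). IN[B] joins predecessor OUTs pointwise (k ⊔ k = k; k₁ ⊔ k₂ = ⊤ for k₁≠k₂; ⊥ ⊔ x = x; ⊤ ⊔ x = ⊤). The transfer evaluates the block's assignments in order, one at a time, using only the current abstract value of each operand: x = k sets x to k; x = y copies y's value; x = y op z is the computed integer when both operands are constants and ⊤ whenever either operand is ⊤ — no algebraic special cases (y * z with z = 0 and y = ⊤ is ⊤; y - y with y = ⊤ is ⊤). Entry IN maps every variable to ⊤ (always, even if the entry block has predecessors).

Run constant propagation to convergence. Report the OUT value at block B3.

Converged values:
  B0: | IN=(all ⊤) | OUT={f:3; rest ⊤}
  B1: | IN=(all ⊤) | OUT=(all ⊤)
  B2: | IN=(all ⊤) | OUT=(all ⊤)
  B3: | IN=(all ⊤) | OUT={d:-1; rest ⊤}
  B4: | IN={d:-1; rest ⊤} | OUT={d:-1; rest ⊤}
  B5: | IN={d:-1; rest ⊤} | OUT={e:-2; rest ⊤}
  B6: | IN={e:-2; rest ⊤} | OUT={e:-2, f:-2; rest ⊤}
  B7: | IN=(all ⊤) | OUT=(all ⊤)

Merge at B3: IN[B3] = OUT[B0] ⊔ OUT[B2] ⊔ OUT[B4] = {a: ⊤, b: ⊤, c: ⊤, d: ⊤, e: ⊤, f: ⊤}
Applying B3's transfer function to that IN value gives OUT[B3] (row B3 above).

Answer: {a: ⊤, b: ⊤, c: ⊤, d: -1, e: ⊤, f: ⊤}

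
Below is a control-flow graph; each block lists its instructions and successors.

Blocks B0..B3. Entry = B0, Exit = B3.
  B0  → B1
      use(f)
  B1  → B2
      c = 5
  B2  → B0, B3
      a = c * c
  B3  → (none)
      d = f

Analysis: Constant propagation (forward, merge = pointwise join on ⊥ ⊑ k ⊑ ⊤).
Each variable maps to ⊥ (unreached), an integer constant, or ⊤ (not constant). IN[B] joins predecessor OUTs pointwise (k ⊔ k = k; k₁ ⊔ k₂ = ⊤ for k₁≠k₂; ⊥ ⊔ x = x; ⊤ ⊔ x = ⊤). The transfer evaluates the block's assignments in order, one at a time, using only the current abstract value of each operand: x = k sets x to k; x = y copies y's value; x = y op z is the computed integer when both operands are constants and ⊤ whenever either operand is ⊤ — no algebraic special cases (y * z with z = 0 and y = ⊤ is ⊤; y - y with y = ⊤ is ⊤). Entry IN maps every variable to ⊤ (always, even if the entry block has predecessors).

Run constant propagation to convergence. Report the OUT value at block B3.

Converged values:
  B0: | IN=(all ⊤) | OUT=(all ⊤)
  B1: | IN=(all ⊤) | OUT={c:5; rest ⊤}
  B2: | IN={c:5; rest ⊤} | OUT={a:25, c:5; rest ⊤}
  B3: | IN={a:25, c:5; rest ⊤} | OUT={a:25, c:5; rest ⊤}

Merge at B3: IN[B3] = OUT[B2] = {a: 25, b: ⊤, c: 5, d: ⊤, e: ⊤, f: ⊤}
Applying B3's transfer function to that IN value gives OUT[B3] (row B3 above).

Answer: {a: 25, b: ⊤, c: 5, d: ⊤, e: ⊤, f: ⊤}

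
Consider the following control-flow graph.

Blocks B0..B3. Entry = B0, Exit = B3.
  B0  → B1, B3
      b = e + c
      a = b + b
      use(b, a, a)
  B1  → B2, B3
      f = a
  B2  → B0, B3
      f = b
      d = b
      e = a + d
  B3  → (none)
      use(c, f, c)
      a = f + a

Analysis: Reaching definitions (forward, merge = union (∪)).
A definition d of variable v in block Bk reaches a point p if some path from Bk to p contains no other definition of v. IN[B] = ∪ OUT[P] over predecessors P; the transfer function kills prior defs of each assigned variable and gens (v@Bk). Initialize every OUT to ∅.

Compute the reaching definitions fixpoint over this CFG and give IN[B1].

Answer: {a@B0, b@B0, d@B2, e@B2, f@B2}

Working:
Fixpoint table:
  B0:   IN={a@B0, b@B0, d@B2, e@B2, f@B2}   OUT={a@B0, b@B0, d@B2, e@B2, f@B2}
  B1:   IN={a@B0, b@B0, d@B2, e@B2, f@B2}   OUT={a@B0, b@B0, d@B2, e@B2, f@B1}
  B2:   IN={a@B0, b@B0, d@B2, e@B2, f@B1}   OUT={a@B0, b@B0, d@B2, e@B2, f@B2}
  B3:   IN={a@B0, b@B0, d@B2, e@B2, f@B1, f@B2}   OUT={a@B3, b@B0, d@B2, e@B2, f@B1, f@B2}

Merge at B1: IN[B1] = OUT[B0] = {a@B0, b@B0, d@B2, e@B2, f@B2}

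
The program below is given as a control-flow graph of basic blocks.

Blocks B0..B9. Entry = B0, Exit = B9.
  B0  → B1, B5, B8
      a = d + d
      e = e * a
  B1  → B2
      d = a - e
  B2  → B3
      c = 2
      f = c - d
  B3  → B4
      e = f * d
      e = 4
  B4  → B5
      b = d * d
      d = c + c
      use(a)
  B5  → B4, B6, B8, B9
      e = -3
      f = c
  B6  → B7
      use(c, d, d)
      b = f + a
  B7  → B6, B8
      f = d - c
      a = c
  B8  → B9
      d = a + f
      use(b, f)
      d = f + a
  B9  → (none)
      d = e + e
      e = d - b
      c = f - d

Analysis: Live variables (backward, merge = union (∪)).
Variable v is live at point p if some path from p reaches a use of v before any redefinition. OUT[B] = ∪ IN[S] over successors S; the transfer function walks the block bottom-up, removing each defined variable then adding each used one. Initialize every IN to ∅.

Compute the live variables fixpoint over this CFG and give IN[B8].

Fixpoint table:
  B0:   IN={b, c, d, e, f}   OUT={a, b, c, d, e, f}
  B1:   IN={a, e}   OUT={a, d}
  B2:   IN={a, d}   OUT={a, c, d, f}
  B3:   IN={a, c, d, f}   OUT={a, c, d}
  B4:   IN={a, c, d}   OUT={a, b, c, d}
  B5:   IN={a, b, c, d}   OUT={a, b, c, d, e, f}
  B6:   IN={a, c, d, e, f}   OUT={b, c, d, e}
  B7:   IN={b, c, d, e}   OUT={a, b, c, d, e, f}
  B8:   IN={a, b, e, f}   OUT={b, e, f}
  B9:   IN={b, e, f}   OUT={}

Merge at B8: OUT[B8] = IN[B9] = {b, e, f}
Applying B8's transfer function to that OUT value gives IN[B8] (row B8 above).

Answer: {a, b, e, f}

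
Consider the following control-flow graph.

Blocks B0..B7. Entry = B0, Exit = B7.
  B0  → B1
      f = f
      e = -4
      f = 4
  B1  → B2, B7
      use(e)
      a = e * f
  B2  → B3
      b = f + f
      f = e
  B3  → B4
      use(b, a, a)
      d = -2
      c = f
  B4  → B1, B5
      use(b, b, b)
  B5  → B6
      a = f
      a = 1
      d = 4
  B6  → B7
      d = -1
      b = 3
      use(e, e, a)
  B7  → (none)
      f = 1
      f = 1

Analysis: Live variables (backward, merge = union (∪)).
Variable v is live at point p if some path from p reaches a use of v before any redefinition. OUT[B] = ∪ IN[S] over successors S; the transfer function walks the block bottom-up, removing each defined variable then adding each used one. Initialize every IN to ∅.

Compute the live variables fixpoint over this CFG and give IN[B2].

Answer: {a, e, f}

Working:
Per-block solution:
  B0:  IN={f}  OUT={e, f}
  B1:  IN={e, f}  OUT={a, e, f}
  B2:  IN={a, e, f}  OUT={a, b, e, f}
  B3:  IN={a, b, e, f}  OUT={b, e, f}
  B4:  IN={b, e, f}  OUT={e, f}
  B5:  IN={e, f}  OUT={a, e}
  B6:  IN={a, e}  OUT={}
  B7:  IN={}  OUT={}

Merge at B2: OUT[B2] = IN[B3] = {a, b, e, f}
Applying B2's transfer function to that OUT value gives IN[B2] (row B2 above).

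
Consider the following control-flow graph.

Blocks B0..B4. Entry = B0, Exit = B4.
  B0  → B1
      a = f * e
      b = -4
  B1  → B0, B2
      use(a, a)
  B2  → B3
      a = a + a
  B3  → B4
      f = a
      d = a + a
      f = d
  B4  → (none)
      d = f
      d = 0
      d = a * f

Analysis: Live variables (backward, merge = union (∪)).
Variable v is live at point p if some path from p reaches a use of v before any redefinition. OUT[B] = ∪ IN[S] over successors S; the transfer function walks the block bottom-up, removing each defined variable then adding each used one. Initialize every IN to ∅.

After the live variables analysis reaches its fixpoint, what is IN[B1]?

Per-block solution:
  B0: | IN={e, f} | OUT={a, e, f}
  B1: | IN={a, e, f} | OUT={a, e, f}
  B2: | IN={a} | OUT={a}
  B3: | IN={a} | OUT={a, f}
  B4: | IN={a, f} | OUT={}

Merge at B1: OUT[B1] = IN[B0] ⊔ IN[B2] = {a, e, f}
Applying B1's transfer function to that OUT value gives IN[B1] (row B1 above).

Answer: {a, e, f}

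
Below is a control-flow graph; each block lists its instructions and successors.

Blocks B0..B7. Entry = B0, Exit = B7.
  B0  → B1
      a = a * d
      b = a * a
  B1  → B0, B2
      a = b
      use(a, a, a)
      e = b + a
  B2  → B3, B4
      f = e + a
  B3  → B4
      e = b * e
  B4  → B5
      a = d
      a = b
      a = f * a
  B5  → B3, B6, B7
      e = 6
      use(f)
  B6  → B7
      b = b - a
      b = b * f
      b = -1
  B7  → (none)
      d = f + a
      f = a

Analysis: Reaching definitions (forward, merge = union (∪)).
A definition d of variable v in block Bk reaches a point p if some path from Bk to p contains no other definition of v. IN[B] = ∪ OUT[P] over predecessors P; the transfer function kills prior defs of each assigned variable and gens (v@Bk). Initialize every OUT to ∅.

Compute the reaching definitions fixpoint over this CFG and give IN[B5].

Per-block solution:
  B0:  IN={a@B1, b@B0, e@B1}  OUT={a@B0, b@B0, e@B1}
  B1:  IN={a@B0, b@B0, e@B1}  OUT={a@B1, b@B0, e@B1}
  B2:  IN={a@B1, b@B0, e@B1}  OUT={a@B1, b@B0, e@B1, f@B2}
  B3:  IN={a@B1, a@B4, b@B0, e@B1, e@B5, f@B2}  OUT={a@B1, a@B4, b@B0, e@B3, f@B2}
  B4:  IN={a@B1, a@B4, b@B0, e@B1, e@B3, f@B2}  OUT={a@B4, b@B0, e@B1, e@B3, f@B2}
  B5:  IN={a@B4, b@B0, e@B1, e@B3, f@B2}  OUT={a@B4, b@B0, e@B5, f@B2}
  B6:  IN={a@B4, b@B0, e@B5, f@B2}  OUT={a@B4, b@B6, e@B5, f@B2}
  B7:  IN={a@B4, b@B0, b@B6, e@B5, f@B2}  OUT={a@B4, b@B0, b@B6, d@B7, e@B5, f@B7}

Merge at B5: IN[B5] = OUT[B4] = {a@B4, b@B0, e@B1, e@B3, f@B2}

Answer: {a@B4, b@B0, e@B1, e@B3, f@B2}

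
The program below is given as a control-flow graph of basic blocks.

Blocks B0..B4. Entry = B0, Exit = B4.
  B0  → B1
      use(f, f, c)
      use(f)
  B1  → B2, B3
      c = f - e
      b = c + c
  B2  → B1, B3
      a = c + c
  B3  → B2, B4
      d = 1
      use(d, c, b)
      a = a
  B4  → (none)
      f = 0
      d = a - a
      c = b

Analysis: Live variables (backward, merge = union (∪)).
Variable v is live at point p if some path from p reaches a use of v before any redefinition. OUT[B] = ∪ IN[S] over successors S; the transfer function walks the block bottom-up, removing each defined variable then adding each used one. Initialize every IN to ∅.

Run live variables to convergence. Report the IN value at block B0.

Fixpoint table:
  B0: | IN={a, c, e, f} | OUT={a, e, f}
  B1: | IN={a, e, f} | OUT={a, b, c, e, f}
  B2: | IN={b, c, e, f} | OUT={a, b, c, e, f}
  B3: | IN={a, b, c, e, f} | OUT={a, b, c, e, f}
  B4: | IN={a, b} | OUT={}

Merge at B0: OUT[B0] = IN[B1] = {a, e, f}
Applying B0's transfer function to that OUT value gives IN[B0] (row B0 above).

Answer: {a, c, e, f}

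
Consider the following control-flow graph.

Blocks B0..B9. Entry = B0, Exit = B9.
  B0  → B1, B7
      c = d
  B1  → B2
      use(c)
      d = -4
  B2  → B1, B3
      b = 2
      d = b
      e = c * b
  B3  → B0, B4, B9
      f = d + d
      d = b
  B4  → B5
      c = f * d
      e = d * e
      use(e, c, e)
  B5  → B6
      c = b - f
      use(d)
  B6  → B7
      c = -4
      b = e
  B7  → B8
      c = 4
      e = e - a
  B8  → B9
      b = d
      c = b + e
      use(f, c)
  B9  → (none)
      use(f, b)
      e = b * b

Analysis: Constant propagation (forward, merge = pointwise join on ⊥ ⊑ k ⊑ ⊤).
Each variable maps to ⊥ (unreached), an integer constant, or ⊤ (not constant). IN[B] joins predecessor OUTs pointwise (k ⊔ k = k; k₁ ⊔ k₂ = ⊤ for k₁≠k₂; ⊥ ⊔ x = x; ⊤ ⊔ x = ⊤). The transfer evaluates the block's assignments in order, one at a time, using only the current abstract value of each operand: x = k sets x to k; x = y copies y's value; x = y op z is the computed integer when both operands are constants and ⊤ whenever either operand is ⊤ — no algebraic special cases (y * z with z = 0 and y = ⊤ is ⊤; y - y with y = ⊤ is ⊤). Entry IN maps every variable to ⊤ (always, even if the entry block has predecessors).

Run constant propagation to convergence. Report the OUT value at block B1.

Fixpoint table:
  B0:  IN=(all ⊤)  OUT=(all ⊤)
  B1:  IN=(all ⊤)  OUT={d:-4; rest ⊤}
  B2:  IN={d:-4; rest ⊤}  OUT={b:2, d:2; rest ⊤}
  B3:  IN={b:2, d:2; rest ⊤}  OUT={b:2, d:2, f:4; rest ⊤}
  B4:  IN={b:2, d:2, f:4; rest ⊤}  OUT={b:2, c:8, d:2, f:4; rest ⊤}
  B5:  IN={b:2, c:8, d:2, f:4; rest ⊤}  OUT={b:2, c:-2, d:2, f:4; rest ⊤}
  B6:  IN={b:2, c:-2, d:2, f:4; rest ⊤}  OUT={c:-4, d:2, f:4; rest ⊤}
  B7:  IN=(all ⊤)  OUT={c:4; rest ⊤}
  B8:  IN={c:4; rest ⊤}  OUT=(all ⊤)
  B9:  IN=(all ⊤)  OUT=(all ⊤)

Merge at B1: IN[B1] = OUT[B0] ⊔ OUT[B2] = {a: ⊤, b: ⊤, c: ⊤, d: ⊤, e: ⊤, f: ⊤}
Applying B1's transfer function to that IN value gives OUT[B1] (row B1 above).

Answer: {a: ⊤, b: ⊤, c: ⊤, d: -4, e: ⊤, f: ⊤}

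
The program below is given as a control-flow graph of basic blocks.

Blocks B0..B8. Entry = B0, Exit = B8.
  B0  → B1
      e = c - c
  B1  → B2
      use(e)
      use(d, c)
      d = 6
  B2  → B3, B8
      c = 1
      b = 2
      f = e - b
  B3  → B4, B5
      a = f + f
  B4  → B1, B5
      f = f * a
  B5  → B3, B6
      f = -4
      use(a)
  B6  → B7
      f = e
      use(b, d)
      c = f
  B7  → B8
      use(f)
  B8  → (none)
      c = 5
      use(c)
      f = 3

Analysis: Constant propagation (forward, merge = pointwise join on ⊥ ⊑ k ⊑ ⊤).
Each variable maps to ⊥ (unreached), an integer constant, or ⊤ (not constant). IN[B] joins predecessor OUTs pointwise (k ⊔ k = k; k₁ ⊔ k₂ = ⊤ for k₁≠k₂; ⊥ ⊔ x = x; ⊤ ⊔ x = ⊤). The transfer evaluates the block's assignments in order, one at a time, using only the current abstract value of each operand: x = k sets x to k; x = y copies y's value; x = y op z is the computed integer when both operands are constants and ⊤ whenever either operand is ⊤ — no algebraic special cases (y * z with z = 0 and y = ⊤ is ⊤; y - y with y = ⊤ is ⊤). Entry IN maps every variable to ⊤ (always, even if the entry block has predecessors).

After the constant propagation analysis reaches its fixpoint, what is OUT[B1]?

Answer: {a: ⊤, b: ⊤, c: ⊤, d: 6, e: ⊤, f: ⊤}

Derivation:
Converged values:
  B0:   IN=(all ⊤)   OUT=(all ⊤)
  B1:   IN=(all ⊤)   OUT={d:6; rest ⊤}
  B2:   IN={d:6; rest ⊤}   OUT={b:2, c:1, d:6; rest ⊤}
  B3:   IN={b:2, c:1, d:6; rest ⊤}   OUT={b:2, c:1, d:6; rest ⊤}
  B4:   IN={b:2, c:1, d:6; rest ⊤}   OUT={b:2, c:1, d:6; rest ⊤}
  B5:   IN={b:2, c:1, d:6; rest ⊤}   OUT={b:2, c:1, d:6, f:-4; rest ⊤}
  B6:   IN={b:2, c:1, d:6, f:-4; rest ⊤}   OUT={b:2, d:6; rest ⊤}
  B7:   IN={b:2, d:6; rest ⊤}   OUT={b:2, d:6; rest ⊤}
  B8:   IN={b:2, d:6; rest ⊤}   OUT={b:2, c:5, d:6, f:3; rest ⊤}

Merge at B1: IN[B1] = OUT[B0] ⊔ OUT[B4] = {a: ⊤, b: ⊤, c: ⊤, d: ⊤, e: ⊤, f: ⊤}
Applying B1's transfer function to that IN value gives OUT[B1] (row B1 above).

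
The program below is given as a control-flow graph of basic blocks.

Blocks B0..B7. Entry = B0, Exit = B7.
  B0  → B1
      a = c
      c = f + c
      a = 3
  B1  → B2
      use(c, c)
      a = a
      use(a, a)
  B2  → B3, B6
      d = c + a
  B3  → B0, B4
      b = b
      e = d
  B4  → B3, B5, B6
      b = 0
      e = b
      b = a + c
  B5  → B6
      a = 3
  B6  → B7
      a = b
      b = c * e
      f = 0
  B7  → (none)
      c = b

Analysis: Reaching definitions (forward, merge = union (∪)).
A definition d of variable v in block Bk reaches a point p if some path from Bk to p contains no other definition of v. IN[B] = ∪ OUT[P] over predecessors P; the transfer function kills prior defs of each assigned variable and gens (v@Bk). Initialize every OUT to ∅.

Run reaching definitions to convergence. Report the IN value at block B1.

Answer: {a@B0, b@B3, c@B0, d@B2, e@B3}

Working:
Converged values:
  B0: | IN={a@B1, b@B3, c@B0, d@B2, e@B3} | OUT={a@B0, b@B3, c@B0, d@B2, e@B3}
  B1: | IN={a@B0, b@B3, c@B0, d@B2, e@B3} | OUT={a@B1, b@B3, c@B0, d@B2, e@B3}
  B2: | IN={a@B1, b@B3, c@B0, d@B2, e@B3} | OUT={a@B1, b@B3, c@B0, d@B2, e@B3}
  B3: | IN={a@B1, b@B3, b@B4, c@B0, d@B2, e@B3, e@B4} | OUT={a@B1, b@B3, c@B0, d@B2, e@B3}
  B4: | IN={a@B1, b@B3, c@B0, d@B2, e@B3} | OUT={a@B1, b@B4, c@B0, d@B2, e@B4}
  B5: | IN={a@B1, b@B4, c@B0, d@B2, e@B4} | OUT={a@B5, b@B4, c@B0, d@B2, e@B4}
  B6: | IN={a@B1, a@B5, b@B3, b@B4, c@B0, d@B2, e@B3, e@B4} | OUT={a@B6, b@B6, c@B0, d@B2, e@B3, e@B4, f@B6}
  B7: | IN={a@B6, b@B6, c@B0, d@B2, e@B3, e@B4, f@B6} | OUT={a@B6, b@B6, c@B7, d@B2, e@B3, e@B4, f@B6}

Merge at B1: IN[B1] = OUT[B0] = {a@B0, b@B3, c@B0, d@B2, e@B3}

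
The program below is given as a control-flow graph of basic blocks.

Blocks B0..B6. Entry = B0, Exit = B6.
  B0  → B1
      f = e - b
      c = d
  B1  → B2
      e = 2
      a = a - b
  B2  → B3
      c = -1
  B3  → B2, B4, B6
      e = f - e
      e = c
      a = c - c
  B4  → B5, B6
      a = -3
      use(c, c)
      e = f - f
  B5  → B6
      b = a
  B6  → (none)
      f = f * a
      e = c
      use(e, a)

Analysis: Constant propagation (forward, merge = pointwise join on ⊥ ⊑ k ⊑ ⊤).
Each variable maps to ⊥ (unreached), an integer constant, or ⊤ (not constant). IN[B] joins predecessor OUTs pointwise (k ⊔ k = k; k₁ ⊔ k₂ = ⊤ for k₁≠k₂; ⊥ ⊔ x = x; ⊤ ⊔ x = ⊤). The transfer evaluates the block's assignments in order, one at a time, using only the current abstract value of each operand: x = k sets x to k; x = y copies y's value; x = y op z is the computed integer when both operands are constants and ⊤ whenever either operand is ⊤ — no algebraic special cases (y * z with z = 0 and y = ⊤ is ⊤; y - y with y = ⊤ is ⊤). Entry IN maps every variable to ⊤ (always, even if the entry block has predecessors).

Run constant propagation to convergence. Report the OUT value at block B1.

Per-block solution:
  B0:   IN=(all ⊤)   OUT=(all ⊤)
  B1:   IN=(all ⊤)   OUT={e:2; rest ⊤}
  B2:   IN=(all ⊤)   OUT={c:-1; rest ⊤}
  B3:   IN={c:-1; rest ⊤}   OUT={a:0, c:-1, e:-1; rest ⊤}
  B4:   IN={a:0, c:-1, e:-1; rest ⊤}   OUT={a:-3, c:-1; rest ⊤}
  B5:   IN={a:-3, c:-1; rest ⊤}   OUT={a:-3, b:-3, c:-1; rest ⊤}
  B6:   IN={c:-1; rest ⊤}   OUT={c:-1, e:-1; rest ⊤}

Merge at B1: IN[B1] = OUT[B0] = {a: ⊤, b: ⊤, c: ⊤, d: ⊤, e: ⊤, f: ⊤}
Applying B1's transfer function to that IN value gives OUT[B1] (row B1 above).

Answer: {a: ⊤, b: ⊤, c: ⊤, d: ⊤, e: 2, f: ⊤}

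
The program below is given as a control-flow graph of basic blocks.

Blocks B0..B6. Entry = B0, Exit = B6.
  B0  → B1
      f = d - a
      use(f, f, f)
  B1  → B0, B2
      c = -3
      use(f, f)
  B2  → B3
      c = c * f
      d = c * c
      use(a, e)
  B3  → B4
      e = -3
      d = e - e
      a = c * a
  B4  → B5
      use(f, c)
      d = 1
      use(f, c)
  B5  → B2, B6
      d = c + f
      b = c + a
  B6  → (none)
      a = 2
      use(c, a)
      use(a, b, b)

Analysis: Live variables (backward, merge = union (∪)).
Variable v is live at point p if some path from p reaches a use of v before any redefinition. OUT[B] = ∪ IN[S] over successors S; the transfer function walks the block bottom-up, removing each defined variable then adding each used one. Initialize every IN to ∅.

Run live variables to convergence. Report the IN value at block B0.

Answer: {a, d, e}

Derivation:
Fixpoint table:
  B0:   IN={a, d, e}   OUT={a, d, e, f}
  B1:   IN={a, d, e, f}   OUT={a, c, d, e, f}
  B2:   IN={a, c, e, f}   OUT={a, c, f}
  B3:   IN={a, c, f}   OUT={a, c, e, f}
  B4:   IN={a, c, e, f}   OUT={a, c, e, f}
  B5:   IN={a, c, e, f}   OUT={a, b, c, e, f}
  B6:   IN={b, c}   OUT={}

Merge at B0: OUT[B0] = IN[B1] = {a, d, e, f}
Applying B0's transfer function to that OUT value gives IN[B0] (row B0 above).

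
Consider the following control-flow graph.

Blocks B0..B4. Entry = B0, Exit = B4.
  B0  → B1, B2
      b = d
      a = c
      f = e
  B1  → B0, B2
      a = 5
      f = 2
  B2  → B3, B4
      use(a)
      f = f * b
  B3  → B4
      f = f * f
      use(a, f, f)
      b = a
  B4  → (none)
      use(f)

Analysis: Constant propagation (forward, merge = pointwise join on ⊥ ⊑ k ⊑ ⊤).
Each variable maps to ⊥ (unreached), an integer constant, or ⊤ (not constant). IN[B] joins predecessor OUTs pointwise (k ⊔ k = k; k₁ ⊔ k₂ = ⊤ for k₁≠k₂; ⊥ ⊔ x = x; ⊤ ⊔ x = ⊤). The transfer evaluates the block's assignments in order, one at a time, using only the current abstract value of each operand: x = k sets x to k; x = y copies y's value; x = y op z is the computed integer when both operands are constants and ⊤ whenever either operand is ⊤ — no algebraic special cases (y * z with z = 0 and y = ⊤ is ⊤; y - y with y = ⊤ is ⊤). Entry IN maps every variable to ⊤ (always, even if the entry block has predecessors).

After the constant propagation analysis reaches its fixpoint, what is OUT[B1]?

Answer: {a: 5, b: ⊤, c: ⊤, d: ⊤, e: ⊤, f: 2}

Derivation:
Fixpoint table:
  B0:   IN=(all ⊤)   OUT=(all ⊤)
  B1:   IN=(all ⊤)   OUT={a:5, f:2; rest ⊤}
  B2:   IN=(all ⊤)   OUT=(all ⊤)
  B3:   IN=(all ⊤)   OUT=(all ⊤)
  B4:   IN=(all ⊤)   OUT=(all ⊤)

Merge at B1: IN[B1] = OUT[B0] = {a: ⊤, b: ⊤, c: ⊤, d: ⊤, e: ⊤, f: ⊤}
Applying B1's transfer function to that IN value gives OUT[B1] (row B1 above).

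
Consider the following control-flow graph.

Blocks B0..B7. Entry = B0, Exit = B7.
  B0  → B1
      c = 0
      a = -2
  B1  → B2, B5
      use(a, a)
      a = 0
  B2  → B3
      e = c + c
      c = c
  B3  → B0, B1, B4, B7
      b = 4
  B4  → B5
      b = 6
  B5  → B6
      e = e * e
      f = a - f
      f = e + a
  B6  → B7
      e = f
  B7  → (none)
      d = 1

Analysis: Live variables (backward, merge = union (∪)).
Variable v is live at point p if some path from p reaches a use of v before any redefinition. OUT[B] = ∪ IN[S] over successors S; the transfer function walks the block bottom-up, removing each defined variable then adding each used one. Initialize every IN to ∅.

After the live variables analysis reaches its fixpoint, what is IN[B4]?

Per-block solution:
  B0: | IN={e, f} | OUT={a, c, e, f}
  B1: | IN={a, c, e, f} | OUT={a, c, e, f}
  B2: | IN={a, c, f} | OUT={a, c, e, f}
  B3: | IN={a, c, e, f} | OUT={a, c, e, f}
  B4: | IN={a, e, f} | OUT={a, e, f}
  B5: | IN={a, e, f} | OUT={f}
  B6: | IN={f} | OUT={}
  B7: | IN={} | OUT={}

Merge at B4: OUT[B4] = IN[B5] = {a, e, f}
Applying B4's transfer function to that OUT value gives IN[B4] (row B4 above).

Answer: {a, e, f}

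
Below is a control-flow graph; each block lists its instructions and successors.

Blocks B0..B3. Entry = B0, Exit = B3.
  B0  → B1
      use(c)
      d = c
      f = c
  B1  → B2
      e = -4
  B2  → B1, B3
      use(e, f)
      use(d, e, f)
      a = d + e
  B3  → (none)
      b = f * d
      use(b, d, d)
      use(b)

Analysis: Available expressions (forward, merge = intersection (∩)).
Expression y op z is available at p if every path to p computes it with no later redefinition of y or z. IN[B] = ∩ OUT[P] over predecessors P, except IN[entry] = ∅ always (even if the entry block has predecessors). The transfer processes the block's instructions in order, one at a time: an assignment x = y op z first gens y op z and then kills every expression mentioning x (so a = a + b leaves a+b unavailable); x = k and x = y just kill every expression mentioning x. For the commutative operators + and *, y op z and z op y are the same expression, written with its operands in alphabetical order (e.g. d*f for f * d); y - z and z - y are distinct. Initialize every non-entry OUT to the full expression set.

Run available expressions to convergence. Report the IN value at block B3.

Per-block solution:
  B0:  IN={}  OUT={}
  B1:  IN={}  OUT={}
  B2:  IN={}  OUT={d+e}
  B3:  IN={d+e}  OUT={d*f, d+e}

Merge at B3: IN[B3] = OUT[B2] = {d+e}

Answer: {d+e}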